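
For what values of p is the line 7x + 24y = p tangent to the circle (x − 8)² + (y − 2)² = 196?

p = −246 or p = 454

Tangency holds when the distance from the centre (8, 2) to the line equals the radius 14:
|7·8 + 24·2 − p| / √625 = 14
|p − (104)| = 14·25, so p = 454 or p = −246.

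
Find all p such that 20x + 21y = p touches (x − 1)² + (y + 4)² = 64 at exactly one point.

For a tangent, require d(centre, line) = r = 8.
|20·1 + 21·(−4) − p| / √841 = 8
|p − (−64)| = 8·29, so p = 168 or p = −296.

p = −296 or p = 168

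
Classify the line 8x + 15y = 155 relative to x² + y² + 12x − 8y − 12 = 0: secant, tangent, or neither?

Substituting the line into the circle gives 289x² + 1180x + 2725 = 0.
Discriminant = (1180)² − 4·289·(2725) = −1757700 < 0.
No real roots: the line does not meet the circle.

neither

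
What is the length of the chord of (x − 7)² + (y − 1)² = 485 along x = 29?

2

Centre (7, 1), r² = 485. Perpendicular distance d from centre to line = |−22| / √1 = 22.
Half the chord is √(r² − d²) = √(1), so the full chord is 2.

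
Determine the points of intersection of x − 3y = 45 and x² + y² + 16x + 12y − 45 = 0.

(−9, −18) and (0, −15)

Express y = (−45 + x)/3 and substitute into the circle:
10x² + 90x = 0  ⟹  x² + 9x = 0
x = 0 or x = −9, giving (0, −15) and (−9, −18).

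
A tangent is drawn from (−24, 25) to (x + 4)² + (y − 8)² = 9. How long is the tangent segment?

2√170

Centre (−4, 8), r² = 9. |PO|² = (−20)² + (17)² = 689.
The tangent meets the radius at right angles, so tangent² = |PO|² − r² = 689 − 9 = 680.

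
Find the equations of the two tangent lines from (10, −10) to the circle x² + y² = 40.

A line y − (−10) = m(x − (10)) is tangent when its distance from (0, 0) is 2√10:
(−10m − (10))² = 40(m² + 1)
3m² + 10m + 3 = 0, so m = −1/3 or m = −3.
Through (10, −10) these give x + 3y = −20 and 3x + y = 20.

x + 3y = −20 and 3x + y = 20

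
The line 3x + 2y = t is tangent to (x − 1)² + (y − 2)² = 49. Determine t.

t = 7 ± 7√13

Tangency holds when the distance from the centre (1, 2) to the line equals the radius 7:
|3·1 + 2·2 − t| / √13 = 7
|t − (7)| = 7√13.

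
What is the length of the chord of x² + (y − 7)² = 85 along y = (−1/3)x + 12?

5√10

The distance from (0, 7) to the line is 15/√10, and r² = 85.
Half the chord is √(r² − d²) = √(125/2), so the full chord is 5√10.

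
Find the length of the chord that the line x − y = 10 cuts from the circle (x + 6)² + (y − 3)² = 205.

7√2

From the line, y = x − 10. Substituting:
2x² − 14x = 0  ⟹  x² − 7x = 0
x = 7 or x = 0, giving (7, −3) and (0, −10).
Chord length = distance between (7, −3) and (0, −10) = √98 = 7√2.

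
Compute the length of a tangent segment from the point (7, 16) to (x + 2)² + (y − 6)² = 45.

2√34

With centre O = (−2, 6), |OP|² = 181 and r² = 45.
The tangent meets the radius at right angles, so tangent² = |PO|² − r² = 181 − 45 = 136.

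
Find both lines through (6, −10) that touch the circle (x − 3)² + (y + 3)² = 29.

Let a tangent through (6, −10) have slope m. Its distance from (3, −3) must equal √29:
(−3m − (7))² = 29(m² + 1)
10m² − 21m − 10 = 0, so m = 5/2 or m = −2/5.
With m = 5/2: 5x − 2y = 50. With m = −2/5: 2x + 5y = −38.

5x − 2y = 50 and 2x + 5y = −38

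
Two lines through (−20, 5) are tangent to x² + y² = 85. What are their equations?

2x − 9y = −85 and 6x + 7y = −85

Let a tangent through (−20, 5) have slope m. Its distance from (0, 0) must equal √85:
(20m − (−5))² = 85(m² + 1)
63m² + 40m − 12 = 0, so m = 2/9 or m = −6/7.
Through (−20, 5) these give 2x − 9y = −85 and 6x + 7y = −85.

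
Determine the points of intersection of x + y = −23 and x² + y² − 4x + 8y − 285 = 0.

From the line, y = −x − 23. Substituting:
2x² + 34x + 60 = 0  ⟹  x² + 17x + 30 = 0
x = −2 or x = −15, giving (−2, −21) and (−15, −8).

(−15, −8) and (−2, −21)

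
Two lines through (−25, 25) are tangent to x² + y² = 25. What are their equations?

Let a tangent through (−25, 25) have slope m. Its distance from (0, 0) must equal 5:
[m·(25) − (−25)]² = 25(m² + 1)
12m² + 25m + 12 = 0, so m = −4/3 or m = −3/4.
Through (−25, 25) these give 4x + 3y = −25 and 3x + 4y = 25.

4x + 3y = −25 and 3x + 4y = 25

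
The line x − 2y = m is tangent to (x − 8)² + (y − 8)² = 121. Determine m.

m = −8 ± 11√5

Tangency holds when the distance from the centre (8, 8) to the line equals the radius 11:
|1·8 − 2·8 − m| / √5 = 11
|m − (−8)| = 11√5.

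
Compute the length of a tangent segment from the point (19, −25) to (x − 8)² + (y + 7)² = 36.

Centre (8, −7), r² = 36. |PO|² = (11)² + (−18)² = 445.
The tangent meets the radius at right angles, so tangent² = |PO|² − r² = 445 − 36 = 409.

√409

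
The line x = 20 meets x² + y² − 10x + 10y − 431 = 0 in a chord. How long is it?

The distance from (5, −5) to the line is 15, and r² = 481.
Half the chord is √(r² − d²) = √(256), so the full chord is 32.

32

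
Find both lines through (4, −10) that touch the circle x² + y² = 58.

A line y − (−10) = m(x − (4)) is tangent when its distance from (0, 0) is √58:
[m·(−4) − (10)]² = 58(m² + 1)
21m² − 40m − 21 = 0, so m = −3/7 or m = 7/3.
With m = −3/7: 3x + 7y = −58. With m = 7/3: 7x − 3y = 58.

3x + 7y = −58 and 7x − 3y = 58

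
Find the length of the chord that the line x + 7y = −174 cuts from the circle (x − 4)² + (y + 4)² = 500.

10√2

The distance from (4, −4) to the line is 150/√50, and r² = 500.
Half the chord is √(r² − d²) = √(50), so the full chord is 10√2.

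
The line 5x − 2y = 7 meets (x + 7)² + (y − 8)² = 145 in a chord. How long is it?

2√29

The distance from (−7, 8) to the line is 58/√29, and r² = 145.
Half the chord is √(r² − d²) = √(29), so the full chord is 2√29.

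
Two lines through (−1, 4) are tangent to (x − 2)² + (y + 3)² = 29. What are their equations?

A line y − (4) = m(x − (−1)) is tangent when its distance from (2, −3) is √29:
[m·(3) − (−7)]² = 29(m² + 1)
10m² − 21m − 10 = 0, so m = −2/5 or m = 5/2.
Through (−1, 4) these give 2x + 5y = 18 and 5x − 2y = −13.

2x + 5y = 18 and 5x − 2y = −13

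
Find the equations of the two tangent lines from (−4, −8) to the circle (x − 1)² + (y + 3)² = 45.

x + 2y = −20 and 2x + y = −16

Let a tangent through (−4, −8) have slope m. Its distance from (1, −3) must equal 3√5:
[m·(5) − (5)]² = 45(m² + 1)
2m² + 5m + 2 = 0, so m = −1/2 or m = −2.
With m = −1/2: x + 2y = −20. With m = −2: 2x + y = −16.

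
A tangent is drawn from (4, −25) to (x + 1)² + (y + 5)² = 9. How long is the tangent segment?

4√26

With centre O = (−1, −5), |OP|² = 425 and r² = 9.
Power of the point: PT² = |PO|² − r² = 416, so PT = 4√26.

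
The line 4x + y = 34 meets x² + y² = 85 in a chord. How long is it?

2√17

Express y = −4x + 34 and substitute into the circle:
17x² − 272x + 1071 = 0  ⟹  x² − 16x + 63 = 0
x = 9 or x = 7, giving (9, −2) and (7, 6).
|(9, −2) − (7, 6)| = √((2)² + (−8)²) = 2√17.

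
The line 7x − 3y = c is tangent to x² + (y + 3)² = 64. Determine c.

The line touches the circle iff its distance from (0, −3) is 8:
|7·0 − 3·(−3) − c| / √58 = 8
|c − (9)| = 8√58.

c = 9 ± 8√58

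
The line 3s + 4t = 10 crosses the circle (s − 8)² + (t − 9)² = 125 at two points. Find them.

Substitute t = (10 − 3s)/4:
25s² − 100s − 300 = 0  ⟹  s² − 4s − 12 = 0
s = 6 or s = −2, giving (6, −2) and (−2, 4).

(−2, 4) and (6, −2)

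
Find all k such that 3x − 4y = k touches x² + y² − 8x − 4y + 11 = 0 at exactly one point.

k = −11 or k = 19

Tangency holds when the distance from the centre (4, 2) to the line equals the radius 3:
|3·4 − 4·2 − k| / √25 = 3
|k − (4)| = 3·5, so k = 19 or k = −11.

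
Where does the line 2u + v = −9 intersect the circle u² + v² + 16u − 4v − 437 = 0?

(−16, 23) and (4, −17)

Express v = −2u − 9 and substitute into the circle:
5u² + 60u − 320 = 0  ⟹  u² + 12u − 64 = 0
u = 4 or u = −16, giving (4, −17) and (−16, 23).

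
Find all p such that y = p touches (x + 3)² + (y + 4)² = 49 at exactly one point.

p = −11 or p = 3

For a tangent, require d(centre, line) = r = 7.
|0·(−3) + 1·(−4) − p| / √1 = 7
|p − (−4)| = 7, so p = 3 or p = −11.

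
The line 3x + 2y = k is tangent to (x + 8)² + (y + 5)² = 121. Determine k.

The line touches the circle iff its distance from (−8, −5) is 11:
|3·(−8) + 2·(−5) − k| / √13 = 11
|k − (−34)| = 11√13.

k = −34 ± 11√13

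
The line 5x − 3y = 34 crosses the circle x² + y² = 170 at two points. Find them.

(−1, −13) and (11, 7)

Express y = (−34 + 5x)/3 and substitute into the circle:
34x² − 340x − 374 = 0  ⟹  x² − 10x − 11 = 0
x = 11 or x = −1, giving (11, 7) and (−1, −13).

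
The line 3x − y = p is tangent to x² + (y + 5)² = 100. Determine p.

p = 5 ± 10√10

Tangency holds when the distance from the centre (0, −5) to the line equals the radius 10:
|3·0 − 1·(−5) − p| / √10 = 10
|p − (5)| = 10√10.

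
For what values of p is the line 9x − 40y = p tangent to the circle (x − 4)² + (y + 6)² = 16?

p = 112 or p = 440

The line touches the circle iff its distance from (4, −6) is 4:
|9·4 − 40·(−6) − p| / √1681 = 4
|p − (276)| = 4·41, so p = 440 or p = 112.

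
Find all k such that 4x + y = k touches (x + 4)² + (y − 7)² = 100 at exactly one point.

k = −9 ± 10√17

The line touches the circle iff its distance from (−4, 7) is 10:
|4·(−4) + 1·7 − k| / √17 = 10
|k − (−9)| = 10√17.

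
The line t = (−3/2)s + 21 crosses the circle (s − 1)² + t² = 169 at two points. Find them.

(6, 12) and (14, 0)

From the line, t = (42 − 3s)/2. Substituting:
13s² − 260s + 1092 = 0  ⟹  s² − 20s + 84 = 0
s = 14 or s = 6, giving (14, 0) and (6, 12).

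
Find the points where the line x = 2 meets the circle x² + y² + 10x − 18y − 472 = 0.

The line gives x = 2. Substituting into the circle:
y² − 18y − 448 = 0
y = 32 or y = −14, giving (2, 32) and (2, −14).

(2, −14) and (2, 32)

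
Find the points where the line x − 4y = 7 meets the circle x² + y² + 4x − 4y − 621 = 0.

(−25, −8) and (23, 4)

Express y = (−7 + x)/4 and substitute into the circle:
17x² + 34x − 9775 = 0  ⟹  x² + 2x − 575 = 0
x = 23 or x = −25, giving (23, 4) and (−25, −8).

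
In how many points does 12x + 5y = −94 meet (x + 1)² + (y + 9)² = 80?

Substituting the line into the circle gives 169x² + 1226x + 426 = 0.
Δ = 1503076 − 287976 = 1215100.
Two real roots: the line is a secant.

2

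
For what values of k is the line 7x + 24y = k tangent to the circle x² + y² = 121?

For a tangent, require d(centre, line) = r = 11.
|7·0 + 24·0 − k| / √625 = 11
|k| = 11·25, so k = 275 or k = −275.

k = −275 or k = 275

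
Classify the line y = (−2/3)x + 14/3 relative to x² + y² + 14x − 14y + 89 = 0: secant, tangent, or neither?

secant

Centre (−7, 7), r² = 9. Distance² from centre to line = (−7)²/13 = 49/13.
Since d² < r², the line cuts the circle twice.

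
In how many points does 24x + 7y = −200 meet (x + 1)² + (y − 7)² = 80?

Centre (−1, 7), r² = 80. Distance² from centre to line = (225)²/625 = 81.
Since d² > r², the line lies outside the circle.

0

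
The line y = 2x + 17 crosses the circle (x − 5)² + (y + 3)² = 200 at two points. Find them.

(−9, −1) and (−5, 7)

Substitute y = 2x + 17:
5x² + 70x + 225 = 0  ⟹  x² + 14x + 45 = 0
x = −5 or x = −9, giving (−5, 7) and (−9, −1).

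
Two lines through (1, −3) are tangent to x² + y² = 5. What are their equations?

A line y − (−3) = m(x − (1)) is tangent when its distance from (0, 0) is √5:
(−1m − (3))² = 5(m² + 1)
2m² − 3m − 2 = 0, so m = −1/2 or m = 2.
With m = −1/2: x + 2y = −5. With m = 2: 2x − y = 5.

x + 2y = −5 and 2x − y = 5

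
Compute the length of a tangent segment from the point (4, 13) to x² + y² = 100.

√85

Centre (0, 0), r² = 100. |PO|² = (4)² + (13)² = 185.
The tangent meets the radius at right angles, so tangent² = |PO|² − r² = 185 − 100 = 85.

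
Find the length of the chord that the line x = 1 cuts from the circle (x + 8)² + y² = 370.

34

Centre (−8, 0), r² = 370. Perpendicular distance d from centre to line = |−9| / √1 = 9.
Half the chord is √(r² − d²) = √(289), so the full chord is 34.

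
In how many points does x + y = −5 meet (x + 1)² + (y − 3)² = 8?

0

Substituting the line into the circle gives 2x² + 18x + 57 = 0.
Δ = 324 − 456 = −132.
No real roots: the line does not meet the circle.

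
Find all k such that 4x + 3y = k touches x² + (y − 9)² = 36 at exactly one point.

k = −3 or k = 57

Tangency holds when the distance from the centre (0, 9) to the line equals the radius 6:
|4·0 + 3·9 − k| / √25 = 6
|k − (27)| = 6·5, so k = 57 or k = −3.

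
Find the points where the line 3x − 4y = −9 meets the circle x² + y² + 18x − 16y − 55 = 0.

(−11, −6) and (5, 6)

Express y = (9 + 3x)/4 and substitute into the circle:
25x² + 150x − 1375 = 0  ⟹  x² + 6x − 55 = 0
x = 5 or x = −11, giving (5, 6) and (−11, −6).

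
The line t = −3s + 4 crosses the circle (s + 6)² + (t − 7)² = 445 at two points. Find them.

Substitute t = −3s + 4:
10s² + 30s − 400 = 0  ⟹  s² + 3s − 40 = 0
s = 5 or s = −8, giving (5, −11) and (−8, 28).

(−8, 28) and (5, −11)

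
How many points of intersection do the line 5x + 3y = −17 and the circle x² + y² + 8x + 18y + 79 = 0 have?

Substituting the line into the circle gives 34x² − 28x + 82 = 0.
Discriminant = (−28)² − 4·34·(82) = −10368 < 0.
No real roots: the line does not meet the circle.

0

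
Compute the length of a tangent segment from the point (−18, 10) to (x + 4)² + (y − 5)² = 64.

√157

With centre O = (−4, 5), |OP|² = 221 and r² = 64.
The tangent meets the radius at right angles, so tangent² = |PO|² − r² = 221 − 64 = 157.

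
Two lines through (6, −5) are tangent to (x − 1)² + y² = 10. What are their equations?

Let a tangent through (6, −5) have slope m. Its distance from (1, 0) must equal √10:
[m·(−5) − (5)]² = 10(m² + 1)
3m² + 10m + 3 = 0, so m = −3 or m = −1/3.
Through (6, −5) these give 3x + y = 13 and x + 3y = −9.

3x + y = 13 and x + 3y = −9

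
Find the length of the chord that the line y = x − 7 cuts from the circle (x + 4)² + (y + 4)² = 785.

39√2

Express y = x − 7 and substitute into the circle:
2x² + 2x − 760 = 0  ⟹  x² + x − 380 = 0
x = 19 or x = −20, giving (19, 12) and (−20, −27).
|(19, 12) − (−20, −27)| = √((39)² + (39)²) = 39√2.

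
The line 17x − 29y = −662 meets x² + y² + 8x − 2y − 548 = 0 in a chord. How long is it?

√1130

The distance from (−4, 1) to the line is 565/√1130, and r² = 565.
Half the chord is √(r² − d²) = √(565/2), so the full chord is √1130.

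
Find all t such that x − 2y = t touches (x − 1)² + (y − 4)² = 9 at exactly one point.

Tangency holds when the distance from the centre (1, 4) to the line equals the radius 3:
|1·1 − 2·4 − t| / √5 = 3
|t − (−7)| = 3√5.

t = −7 ± 3√5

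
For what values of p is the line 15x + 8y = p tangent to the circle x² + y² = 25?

p = −85 or p = 85

Tangency holds when the distance from the centre (0, 0) to the line equals the radius 5:
|15·0 + 8·0 − p| / √289 = 5
|p| = 5·17, so p = 85 or p = −85.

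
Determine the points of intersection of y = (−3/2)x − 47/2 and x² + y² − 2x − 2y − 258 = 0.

(−15, −1) and (−7, −13)

Express y = (−47 − 3x)/2 and substitute into the circle:
13x² + 286x + 1365 = 0  ⟹  x² + 22x + 105 = 0
x = −7 or x = −15, giving (−7, −13) and (−15, −1).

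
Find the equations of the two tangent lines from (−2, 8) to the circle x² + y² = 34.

5x − 3y = −34 and 3x + 5y = 34

A line y − (8) = m(x − (−2)) is tangent when its distance from (0, 0) is √34:
(2m − (−8))² = 34(m² + 1)
15m² − 16m − 15 = 0, so m = 5/3 or m = −3/5.
Through (−2, 8) these give 5x − 3y = −34 and 3x + 5y = 34.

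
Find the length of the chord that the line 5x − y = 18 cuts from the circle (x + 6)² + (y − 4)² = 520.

Centre (−6, 4), r² = 520. Perpendicular distance d from centre to line = |−52| / √26 = 52/√26.
Chord = 2√(r² − d²) = 2·√(416) = 8√26.

8√26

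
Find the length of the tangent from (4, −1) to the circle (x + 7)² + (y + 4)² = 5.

With centre O = (−7, −4), |OP|² = 130 and r² = 5.
The tangent meets the radius at right angles, so tangent² = |PO|² − r² = 130 − 5 = 125.

5√5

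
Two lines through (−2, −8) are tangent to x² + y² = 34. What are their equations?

3x − 5y = 34 and 5x + 3y = −34

Let a tangent through (−2, −8) have slope m. Its distance from (0, 0) must equal √34:
[m·(2) − (8)]² = 34(m² + 1)
15m² + 16m − 15 = 0, so m = 3/5 or m = −5/3.
With m = 3/5: 3x − 5y = 34. With m = −5/3: 5x + 3y = −34.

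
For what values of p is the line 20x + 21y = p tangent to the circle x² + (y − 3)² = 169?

p = −314 or p = 440

The line touches the circle iff its distance from (0, 3) is 13:
|20·0 + 21·3 − p| / √841 = 13
|p − (63)| = 13·29, so p = 440 or p = −314.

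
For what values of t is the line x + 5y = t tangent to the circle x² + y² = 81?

t = ±9√26

The line touches the circle iff its distance from (0, 0) is 9:
|1·0 + 5·0 − t| / √26 = 9
|t| = 9√26.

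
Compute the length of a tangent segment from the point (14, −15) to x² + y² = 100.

√321

The centre is (0, 0) and r = 10. The square of the distance from P to the centre is 196 + 225 = 421.
By the tangent–radius right angle, tangent length = √(|PO|² − r²) = √321.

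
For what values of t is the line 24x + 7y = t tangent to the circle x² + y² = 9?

t = −75 or t = 75

The line touches the circle iff its distance from (0, 0) is 3:
|24·0 + 7·0 − t| / √625 = 3
|t| = 3·25, so t = 75 or t = −75.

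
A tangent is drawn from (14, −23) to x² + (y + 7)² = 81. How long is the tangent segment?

Centre (0, −7), r² = 81. |PO|² = (14)² + (−16)² = 452.
The tangent meets the radius at right angles, so tangent² = |PO|² − r² = 452 − 81 = 371.

√371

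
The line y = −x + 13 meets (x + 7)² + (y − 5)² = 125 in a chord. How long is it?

Centre (−7, 5), r² = 125. Perpendicular distance d from centre to line = |−15| / √2 = 15/√2.
Chord = 2√(r² − d²) = 2·√(25/2) = 5√2.

5√2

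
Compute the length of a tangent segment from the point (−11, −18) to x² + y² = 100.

With centre O = (0, 0), |OP|² = 445 and r² = 100.
By the tangent–radius right angle, tangent length = √(|PO|² − r²) = √345.

√345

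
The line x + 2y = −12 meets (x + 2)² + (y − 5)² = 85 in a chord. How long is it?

From the line, y = (−12 − x)/2. Substituting:
5x² + 60x + 160 = 0  ⟹  x² + 12x + 32 = 0
x = −4 or x = −8, giving (−4, −4) and (−8, −2).
Chord length = distance between (−4, −4) and (−8, −2) = √20 = 2√5.

2√5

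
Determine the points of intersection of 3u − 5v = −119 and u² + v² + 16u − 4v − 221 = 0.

Substitute v = (119 + 3u)/5:
34u² + 1054u + 6256 = 0  ⟹  u² + 31u + 184 = 0
u = −8 or u = −23, giving (−8, 19) and (−23, 10).

(−23, 10) and (−8, 19)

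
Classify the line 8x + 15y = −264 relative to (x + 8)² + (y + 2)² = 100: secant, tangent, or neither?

Substituting the line into the circle gives 289x² + 7344x + 46656 = 0.
Discriminant = (7344)² − 4·289·(46656) = 0.
A repeated root: the line is tangent.

tangent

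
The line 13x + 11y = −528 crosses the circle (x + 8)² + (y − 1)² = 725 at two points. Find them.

(−33, −9) and (−22, −22)

Express y = (−528 − 13x)/11 and substitute into the circle:
290x² + 15950x + 210540 = 0  ⟹  x² + 55x + 726 = 0
x = −22 or x = −33, giving (−22, −22) and (−33, −9).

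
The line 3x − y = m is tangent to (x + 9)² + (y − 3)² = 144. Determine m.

m = −30 ± 12√10

Tangency holds when the distance from the centre (−9, 3) to the line equals the radius 12:
|3·(−9) − 1·3 − m| / √10 = 12
|m − (−30)| = 12√10.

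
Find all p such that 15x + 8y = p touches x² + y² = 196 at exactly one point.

p = −238 or p = 238

Tangency holds when the distance from the centre (0, 0) to the line equals the radius 14:
|15·0 + 8·0 − p| / √289 = 14
|p| = 14·17, so p = 238 or p = −238.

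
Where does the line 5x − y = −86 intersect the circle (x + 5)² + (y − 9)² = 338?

From the line, y = 5x + 86. Substituting:
26x² + 780x + 5616 = 0  ⟹  x² + 30x + 216 = 0
x = −12 or x = −18, giving (−12, 26) and (−18, −4).

(−18, −4) and (−12, 26)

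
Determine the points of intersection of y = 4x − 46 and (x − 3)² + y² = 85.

(10, −6) and (12, 2)

From the line, y = 4x − 46. Substituting:
17x² − 374x + 2040 = 0  ⟹  x² − 22x + 120 = 0
x = 12 or x = 10, giving (12, 2) and (10, −6).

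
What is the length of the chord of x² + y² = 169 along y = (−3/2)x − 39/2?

From the line, y = (−39 − 3x)/2. Substituting:
13x² + 234x + 845 = 0  ⟹  x² + 18x + 65 = 0
x = −5 or x = −13, giving (−5, −12) and (−13, 0).
Chord length = distance between (−5, −12) and (−13, 0) = √208 = 4√13.

4√13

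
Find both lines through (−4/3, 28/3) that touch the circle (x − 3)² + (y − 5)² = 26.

x − 5y = −48 and 5x − y = −16

Write the tangent as mx − y + (28/3 − m·(−4/3)) = 0 and set its distance from the centre to √26:
[m·(13/3) − (−13/3)]² = 26(m² + 1)
5m² − 26m + 5 = 0, so m = 1/5 or m = 5.
With m = 1/5: x − 5y = −48. With m = 5: 5x − y = −16.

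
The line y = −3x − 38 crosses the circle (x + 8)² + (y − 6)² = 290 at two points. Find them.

Substitute y = −3x − 38:
10x² + 280x + 1710 = 0  ⟹  x² + 28x + 171 = 0
x = −9 or x = −19, giving (−9, −11) and (−19, 19).

(−19, 19) and (−9, −11)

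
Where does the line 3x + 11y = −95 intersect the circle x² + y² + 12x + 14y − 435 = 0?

Express y = (−95 − 3x)/11 and substitute into the circle:
130x² + 1560x − 58240 = 0  ⟹  x² + 12x − 448 = 0
x = 16 or x = −28, giving (16, −13) and (−28, −1).

(−28, −1) and (16, −13)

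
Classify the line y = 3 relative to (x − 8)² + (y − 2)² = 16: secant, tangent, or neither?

secant

d² = (0·8 + 1·2 − (3))² = 1; r² = 16.
Since d² < r², the line cuts the circle twice.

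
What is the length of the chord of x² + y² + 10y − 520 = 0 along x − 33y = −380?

The distance from (0, −5) to the line is 545/√1090, and r² = 545.
Chord = 2√(r² − d²) = 2·√(545/2) = √1090.

√1090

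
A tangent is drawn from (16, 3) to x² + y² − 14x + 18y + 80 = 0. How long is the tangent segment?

With centre O = (7, −9), |OP|² = 225 and r² = 50.
By the tangent–radius right angle, tangent length = √(|PO|² − r²) = √175 = 5√7.

5√7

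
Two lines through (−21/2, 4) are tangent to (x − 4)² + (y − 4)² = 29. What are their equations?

2x + 5y = −1 and 2x − 5y = −41

Write the tangent as mx − y + (4 − m·(−21/2)) = 0 and set its distance from the centre to √29:
(29/2m − (0))² = 29(m² + 1)
25m² − 4 = 0, so m = −2/5 or m = 2/5.
With m = −2/5: 2x + 5y = −1. With m = 2/5: 2x − 5y = −41.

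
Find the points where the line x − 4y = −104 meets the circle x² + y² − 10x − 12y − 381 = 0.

Express y = (104 + x)/4 and substitute into the circle:
17x² − 272 = 0  ⟹  x² − 16 = 0
x = 4 or x = −4, giving (4, 27) and (−4, 25).

(−4, 25) and (4, 27)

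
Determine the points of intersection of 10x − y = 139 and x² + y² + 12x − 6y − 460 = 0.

(13, −9) and (15, 11)

From the line, y = 10x − 139. Substituting:
101x² − 2828x + 19695 = 0  ⟹  x² − 28x + 195 = 0
x = 15 or x = 13, giving (15, 11) and (13, −9).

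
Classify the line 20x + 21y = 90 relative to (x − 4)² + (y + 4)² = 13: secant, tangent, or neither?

secant

Substituting the line into the circle gives 841x² − 10488x + 31599 = 0.
Δ = 109998144 − 106299036 = 3699108.
Two real roots: the line is a secant.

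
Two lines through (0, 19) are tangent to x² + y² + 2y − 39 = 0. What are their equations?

Let a tangent through (0, 19) have slope m. Its distance from (0, −1) must equal 2√10:
(0m − (−20))² = 40(m² + 1)
m² − 9 = 0, so m = 3 or m = −3.
With m = 3: 3x − y = −19. With m = −3: 3x + y = 19.

3x − y = −19 and 3x + y = 19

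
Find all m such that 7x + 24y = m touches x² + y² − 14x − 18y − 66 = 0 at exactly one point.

Tangency holds when the distance from the centre (7, 9) to the line equals the radius 14:
|7·7 + 24·9 − m| / √625 = 14
|m − (265)| = 14·25, so m = 615 or m = −85.

m = −85 or m = 615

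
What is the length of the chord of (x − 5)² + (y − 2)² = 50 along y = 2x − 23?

The distance from (5, 2) to the line is 15/√5, and r² = 50.
Chord = 2√(r² − d²) = 2·√(5) = 2√5.

2√5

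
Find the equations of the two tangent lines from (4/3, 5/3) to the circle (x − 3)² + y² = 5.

A line y − (5/3) = m(x − (4/3)) is tangent when its distance from (3, 0) is √5:
(5/3m − (−5/3))² = 5(m² + 1)
2m² − 5m + 2 = 0, so m = 2 or m = 1/2.
Through (4/3, 5/3) these give 2x − y = 1 and x − 2y = −2.

2x − y = 1 and x − 2y = −2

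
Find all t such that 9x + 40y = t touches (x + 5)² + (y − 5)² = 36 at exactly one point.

For a tangent, require d(centre, line) = r = 6.
|9·(−5) + 40·5 − t| / √1681 = 6
|t − (155)| = 6·41, so t = 401 or t = −91.

t = −91 or t = 401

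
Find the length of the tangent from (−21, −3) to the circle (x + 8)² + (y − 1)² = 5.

6√5

Centre (−8, 1), r² = 5. |PO|² = (−13)² + (−4)² = 185.
The tangent meets the radius at right angles, so tangent² = |PO|² − r² = 185 − 5 = 180.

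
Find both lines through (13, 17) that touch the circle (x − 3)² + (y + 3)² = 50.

7x − y = 74 and x − y = −4

Let a tangent through (13, 17) have slope m. Its distance from (3, −3) must equal 5√2:
[m·(−10) − (−20)]² = 50(m² + 1)
m² − 8m + 7 = 0, so m = 7 or m = 1.
With m = 7: 7x − y = 74. With m = 1: x − y = −4.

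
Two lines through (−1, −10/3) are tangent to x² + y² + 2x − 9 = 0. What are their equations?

A line y − (−10/3) = m(x − (−1)) is tangent when its distance from (−1, 0) is √10:
(0m − (10/3))² = 10(m² + 1)
9m² − 1 = 0, so m = −1/3 or m = 1/3.
With m = −1/3: x + 3y = −11. With m = 1/3: x − 3y = 9.

x + 3y = −11 and x − 3y = 9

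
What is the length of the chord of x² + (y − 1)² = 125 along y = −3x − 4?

7√10

From the line, y = −3x − 4. Substituting:
10x² + 30x − 100 = 0  ⟹  x² + 3x − 10 = 0
x = 2 or x = −5, giving (2, −10) and (−5, 11).
|(2, −10) − (−5, 11)| = √((7)² + (−21)²) = 7√10.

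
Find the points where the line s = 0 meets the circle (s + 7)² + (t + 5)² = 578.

The line gives s = 0. Substituting into the circle:
t² + 10t − 504 = 0
t = 18 or t = −28, giving (0, 18) and (0, −28).

(0, −28) and (0, 18)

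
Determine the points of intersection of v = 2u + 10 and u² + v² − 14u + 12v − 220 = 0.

(−10, −10) and (0, 10)

From the line, v = 2u + 10. Substituting:
5u² + 50u = 0  ⟹  u² + 10u = 0
u = 0 or u = −10, giving (0, 10) and (−10, −10).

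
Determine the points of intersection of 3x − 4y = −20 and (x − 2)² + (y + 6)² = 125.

(−8, −1) and (0, 5)

From the line, y = (20 + 3x)/4. Substituting:
25x² + 200x = 0  ⟹  x² + 8x = 0
x = 0 or x = −8, giving (0, 5) and (−8, −1).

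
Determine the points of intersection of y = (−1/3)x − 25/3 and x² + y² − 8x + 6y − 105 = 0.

(−7, −6) and (11, −12)

Express y = (−25 − x)/3 and substitute into the circle:
10x² − 40x − 770 = 0  ⟹  x² − 4x − 77 = 0
x = 11 or x = −7, giving (11, −12) and (−7, −6).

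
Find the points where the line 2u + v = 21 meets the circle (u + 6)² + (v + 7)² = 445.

(5, 11) and (15, −9)

Express v = −2u + 21 and substitute into the circle:
5u² − 100u + 375 = 0  ⟹  u² − 20u + 75 = 0
u = 15 or u = 5, giving (15, −9) and (5, 11).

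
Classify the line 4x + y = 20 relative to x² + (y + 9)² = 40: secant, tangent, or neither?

d² = (4·0 + 1·(−9) − (20))²/17 = 841/17; r² = 40.
Since d² > r², the line lies outside the circle.

neither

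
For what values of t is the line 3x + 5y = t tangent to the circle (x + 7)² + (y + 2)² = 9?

t = −31 ± 3√34

Tangency holds when the distance from the centre (−7, −2) to the line equals the radius 3:
|3·(−7) + 5·(−2) − t| / √34 = 3
|t − (−31)| = 3√34.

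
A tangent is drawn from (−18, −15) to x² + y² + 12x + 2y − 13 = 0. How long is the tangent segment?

With centre O = (−6, −1), |OP|² = 340 and r² = 50.
By the tangent–radius right angle, tangent length = √(|PO|² − r²) = √290.

√290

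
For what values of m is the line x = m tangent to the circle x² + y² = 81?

For a tangent, require d(centre, line) = r = 9.
|1·0 + 0·0 − m| / √1 = 9
|m| = 9, so m = 9 or m = −9.

m = −9 or m = 9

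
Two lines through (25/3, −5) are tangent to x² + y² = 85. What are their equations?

Let a tangent through (25/3, −5) have slope m. Its distance from (0, 0) must equal √85:
(−25/3m − (5))² = 85(m² + 1)
14m² − 75m + 54 = 0, so m = 9/2 or m = 6/7.
With m = 9/2: 9x − 2y = 85. With m = 6/7: 6x − 7y = 85.

9x − 2y = 85 and 6x − 7y = 85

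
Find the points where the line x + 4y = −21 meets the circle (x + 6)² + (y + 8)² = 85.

Substitute y = (−21 − x)/4:
17x² + 170x − 663 = 0  ⟹  x² + 10x − 39 = 0
x = 3 or x = −13, giving (3, −6) and (−13, −2).

(−13, −2) and (3, −6)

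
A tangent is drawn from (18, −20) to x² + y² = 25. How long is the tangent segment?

The centre is (0, 0) and r = 5. The square of the distance from P to the centre is 324 + 400 = 724.
Power of the point: PT² = |PO|² − r² = 699, so PT = √699.

√699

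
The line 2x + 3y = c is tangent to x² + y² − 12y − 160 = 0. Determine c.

c = 18 ± 14√13

The line touches the circle iff its distance from (0, 6) is 14:
|2·0 + 3·6 − c| / √13 = 14
|c − (18)| = 14√13.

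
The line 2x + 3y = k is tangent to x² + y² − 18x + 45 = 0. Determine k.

k = 18 ± 6√13

Tangency holds when the distance from the centre (9, 0) to the line equals the radius 6:
|2·9 + 3·0 − k| / √13 = 6
|k − (18)| = 6√13.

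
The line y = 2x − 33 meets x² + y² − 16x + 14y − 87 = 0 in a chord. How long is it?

12√5

Centre (8, −7), r² = 200. Perpendicular distance d from centre to line = |−10| / √5 = 10/√5.
Half the chord is √(r² − d²) = √(180), so the full chord is 12√5.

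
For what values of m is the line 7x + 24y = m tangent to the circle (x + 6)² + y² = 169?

m = −367 or m = 283

For a tangent, require d(centre, line) = r = 13.
|7·(−6) + 24·0 − m| / √625 = 13
|m − (−42)| = 13·25, so m = 283 or m = −367.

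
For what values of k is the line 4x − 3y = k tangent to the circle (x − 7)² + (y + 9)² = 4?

k = 45 or k = 65

For a tangent, require d(centre, line) = r = 2.
|4·7 − 3·(−9) − k| / √25 = 2
|k − (55)| = 2·5, so k = 65 or k = 45.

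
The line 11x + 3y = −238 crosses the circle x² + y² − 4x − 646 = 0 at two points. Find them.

(−23, 5) and (−17, −17)

From the line, y = (−238 − 11x)/3. Substituting:
130x² + 5200x + 50830 = 0  ⟹  x² + 40x + 391 = 0
x = −17 or x = −23, giving (−17, −17) and (−23, 5).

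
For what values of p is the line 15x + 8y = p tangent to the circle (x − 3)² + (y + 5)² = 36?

The line touches the circle iff its distance from (3, −5) is 6:
|15·3 + 8·(−5) − p| / √289 = 6
|p − (5)| = 6·17, so p = 107 or p = −97.

p = −97 or p = 107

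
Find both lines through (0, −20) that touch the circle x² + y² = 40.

3x − y = 20 and 3x + y = −20

A line y − (−20) = m(x − (0)) is tangent when its distance from (0, 0) is 2√10:
[m·(0) − (20)]² = 40(m² + 1)
m² − 9 = 0, so m = 3 or m = −3.
With m = 3: 3x − y = 20. With m = −3: 3x + y = −20.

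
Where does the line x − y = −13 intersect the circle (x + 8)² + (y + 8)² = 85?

Express y = x + 13 and substitute into the circle:
2x² + 58x + 420 = 0  ⟹  x² + 29x + 210 = 0
x = −14 or x = −15, giving (−14, −1) and (−15, −2).

(−15, −2) and (−14, −1)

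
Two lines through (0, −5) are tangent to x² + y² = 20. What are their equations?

Let a tangent through (0, −5) have slope m. Its distance from (0, 0) must equal 2√5:
(0m − (5))² = 20(m² + 1)
4m² − 1 = 0, so m = −1/2 or m = 1/2.
Through (0, −5) these give x + 2y = −10 and x − 2y = 10.

x + 2y = −10 and x − 2y = 10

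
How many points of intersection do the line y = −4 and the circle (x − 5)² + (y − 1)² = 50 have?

2

Centre (5, 1), r² = 50. Distance² from centre to line = (5)² = 25.
Since d² < r², the line cuts the circle twice.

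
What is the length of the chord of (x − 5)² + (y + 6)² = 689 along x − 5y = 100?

9√26

The distance from (5, −6) to the line is 65/√26, and r² = 689.
Half the chord is √(r² − d²) = √(1053/2), so the full chord is 9√26.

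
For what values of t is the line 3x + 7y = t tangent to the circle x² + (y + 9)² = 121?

t = −63 ± 11√58

The line touches the circle iff its distance from (0, −9) is 11:
|3·0 + 7·(−9) − t| / √58 = 11
|t − (−63)| = 11√58.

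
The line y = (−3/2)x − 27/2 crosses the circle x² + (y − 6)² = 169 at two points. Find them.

(−13, 6) and (−5, −6)

From the line, y = (−27 − 3x)/2. Substituting:
13x² + 234x + 845 = 0  ⟹  x² + 18x + 65 = 0
x = −5 or x = −13, giving (−5, −6) and (−13, 6).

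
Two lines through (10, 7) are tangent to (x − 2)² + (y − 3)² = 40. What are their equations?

Write the tangent as mx − y + (7 − m·(10)) = 0 and set its distance from the centre to 2√10:
(−8m − (−4))² = 40(m² + 1)
3m² − 8m − 3 = 0, so m = 3 or m = −1/3.
Through (10, 7) these give 3x − y = 23 and x + 3y = 31.

3x − y = 23 and x + 3y = 31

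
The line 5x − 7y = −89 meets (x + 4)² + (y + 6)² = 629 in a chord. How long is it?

5√74

Centre (−4, −6), r² = 629. Perpendicular distance d from centre to line = |111| / √74 = 111/√74.
Chord = 2√(r² − d²) = 2·√(925/2) = 5√74.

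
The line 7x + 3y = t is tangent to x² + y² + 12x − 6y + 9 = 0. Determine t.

The line touches the circle iff its distance from (−6, 3) is 6:
|7·(−6) + 3·3 − t| / √58 = 6
|t − (−33)| = 6√58.

t = −33 ± 6√58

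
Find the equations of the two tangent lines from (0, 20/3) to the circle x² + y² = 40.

Let a tangent through (0, 20/3) have slope m. Its distance from (0, 0) must equal 2√10:
[m·(0) − (−20/3)]² = 40(m² + 1)
9m² − 1 = 0, so m = 1/3 or m = −1/3.
Through (0, 20/3) these give x − 3y = −20 and x + 3y = 20.

x − 3y = −20 and x + 3y = 20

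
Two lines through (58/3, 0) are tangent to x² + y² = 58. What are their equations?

3x + 7y = 58 and 3x − 7y = 58

A line y − (0) = m(x − (58/3)) is tangent when its distance from (0, 0) is √58:
[m·(−58/3) − (0)]² = 58(m² + 1)
49m² − 9 = 0, so m = −3/7 or m = 3/7.
Through (58/3, 0) these give 3x + 7y = 58 and 3x − 7y = 58.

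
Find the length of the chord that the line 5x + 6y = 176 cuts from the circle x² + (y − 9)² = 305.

The distance from (0, 9) to the line is 122/√61, and r² = 305.
Half the chord is √(r² − d²) = √(61), so the full chord is 2√61.

2√61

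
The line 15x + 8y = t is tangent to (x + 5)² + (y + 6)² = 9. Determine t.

t = −174 or t = −72

For a tangent, require d(centre, line) = r = 3.
|15·(−5) + 8·(−6) − t| / √289 = 3
|t − (−123)| = 3·17, so t = −72 or t = −174.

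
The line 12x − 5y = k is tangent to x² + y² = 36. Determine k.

Tangency holds when the distance from the centre (0, 0) to the line equals the radius 6:
|12·0 − 5·0 − k| / √169 = 6
|k| = 6·13, so k = 78 or k = −78.

k = −78 or k = 78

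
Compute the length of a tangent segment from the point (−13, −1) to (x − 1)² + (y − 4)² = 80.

Centre (1, 4), r² = 80. |PO|² = (−14)² + (−5)² = 221.
By the tangent–radius right angle, tangent length = √(|PO|² − r²) = √141.

√141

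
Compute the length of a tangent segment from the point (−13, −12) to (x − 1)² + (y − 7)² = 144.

The centre is (1, 7) and r = 12. The square of the distance from P to the centre is 196 + 361 = 557.
By the tangent–radius right angle, tangent length = √(|PO|² − r²) = √413.

√413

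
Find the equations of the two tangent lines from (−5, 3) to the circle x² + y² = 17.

Let a tangent through (−5, 3) have slope m. Its distance from (0, 0) must equal √17:
(5m − (−3))² = 17(m² + 1)
4m² + 15m − 4 = 0, so m = −4 or m = 1/4.
With m = −4: 4x + y = −17. With m = 1/4: x − 4y = −17.

4x + y = −17 and x − 4y = −17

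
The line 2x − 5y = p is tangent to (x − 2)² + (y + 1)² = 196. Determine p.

p = 9 ± 14√29

Tangency holds when the distance from the centre (2, −1) to the line equals the radius 14:
|2·2 − 5·(−1) − p| / √29 = 14
|p − (9)| = 14√29.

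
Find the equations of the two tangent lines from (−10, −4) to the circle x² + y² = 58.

7x − 3y = −58 and 3x + 7y = −58

A line y − (−4) = m(x − (−10)) is tangent when its distance from (0, 0) is √58:
(10m − (4))² = 58(m² + 1)
21m² − 40m − 21 = 0, so m = 7/3 or m = −3/7.
Through (−10, −4) these give 7x − 3y = −58 and 3x + 7y = −58.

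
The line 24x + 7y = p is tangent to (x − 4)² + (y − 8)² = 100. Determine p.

For a tangent, require d(centre, line) = r = 10.
|24·4 + 7·8 − p| / √625 = 10
|p − (152)| = 10·25, so p = 402 or p = −98.

p = −98 or p = 402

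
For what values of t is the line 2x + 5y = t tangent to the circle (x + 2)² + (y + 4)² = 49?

t = −24 ± 7√29

Tangency holds when the distance from the centre (−2, −4) to the line equals the radius 7:
|2·(−2) + 5·(−4) − t| / √29 = 7
|t − (−24)| = 7√29.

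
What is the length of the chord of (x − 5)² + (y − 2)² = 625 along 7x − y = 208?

5√2

From the line, y = 7x − 208. Substituting:
50x² − 2950x + 43500 = 0  ⟹  x² − 59x + 870 = 0
x = 30 or x = 29, giving (30, 2) and (29, −5).
|(30, 2) − (29, −5)| = √((1)² + (7)²) = 5√2.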